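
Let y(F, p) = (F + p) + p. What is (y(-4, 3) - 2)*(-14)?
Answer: 0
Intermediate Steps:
y(F, p) = F + 2*p
(y(-4, 3) - 2)*(-14) = ((-4 + 2*3) - 2)*(-14) = ((-4 + 6) - 2)*(-14) = (2 - 2)*(-14) = 0*(-14) = 0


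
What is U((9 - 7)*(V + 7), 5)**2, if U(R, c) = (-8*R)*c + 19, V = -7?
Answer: 361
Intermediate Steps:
U(R, c) = 19 - 8*R*c (U(R, c) = -8*R*c + 19 = 19 - 8*R*c)
U((9 - 7)*(V + 7), 5)**2 = (19 - 8*(9 - 7)*(-7 + 7)*5)**2 = (19 - 8*2*0*5)**2 = (19 - 8*0*5)**2 = (19 + 0)**2 = 19**2 = 361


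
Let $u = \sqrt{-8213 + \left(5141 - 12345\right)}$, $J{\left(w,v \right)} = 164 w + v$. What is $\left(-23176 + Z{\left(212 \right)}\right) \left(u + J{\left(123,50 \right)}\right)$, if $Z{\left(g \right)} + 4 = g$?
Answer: $-464458896 - 68904 i \sqrt{1713} \approx -4.6446 \cdot 10^{8} - 2.8518 \cdot 10^{6} i$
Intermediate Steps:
$Z{\left(g \right)} = -4 + g$
$J{\left(w,v \right)} = v + 164 w$
$u = 3 i \sqrt{1713}$ ($u = \sqrt{-8213 - 7204} = \sqrt{-15417} = 3 i \sqrt{1713} \approx 124.17 i$)
$\left(-23176 + Z{\left(212 \right)}\right) \left(u + J{\left(123,50 \right)}\right) = \left(-23176 + \left(-4 + 212\right)\right) \left(3 i \sqrt{1713} + \left(50 + 164 \cdot 123\right)\right) = \left(-23176 + 208\right) \left(3 i \sqrt{1713} + \left(50 + 20172\right)\right) = - 22968 \left(3 i \sqrt{1713} + 20222\right) = - 22968 \left(20222 + 3 i \sqrt{1713}\right) = -464458896 - 68904 i \sqrt{1713}$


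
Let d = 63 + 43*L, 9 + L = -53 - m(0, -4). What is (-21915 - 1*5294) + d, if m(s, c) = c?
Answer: -29640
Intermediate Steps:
L = -58 (L = -9 + (-53 - 1*(-4)) = -9 + (-53 + 4) = -9 - 49 = -58)
d = -2431 (d = 63 + 43*(-58) = 63 - 2494 = -2431)
(-21915 - 1*5294) + d = (-21915 - 1*5294) - 2431 = (-21915 - 5294) - 2431 = -27209 - 2431 = -29640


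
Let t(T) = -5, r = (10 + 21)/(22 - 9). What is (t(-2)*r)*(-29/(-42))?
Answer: -4495/546 ≈ -8.2326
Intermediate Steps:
r = 31/13 ≈ 2.3846
(t(-2)*r)*(-29/(-42)) = (-5*31/13)*(-29/(-42)) = -(-4495)*(-1)/(13*42) = -155/13*29/42 = -4495/546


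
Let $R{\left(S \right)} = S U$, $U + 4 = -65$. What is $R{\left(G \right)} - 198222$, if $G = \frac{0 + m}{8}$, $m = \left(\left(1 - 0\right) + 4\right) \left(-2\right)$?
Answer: $- \frac{792543}{4} \approx -1.9814 \cdot 10^{5}$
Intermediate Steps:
$m = -10$ ($m = \left(\left(1 + 0\right) + 4\right) \left(-2\right) = \left(1 + 4\right) \left(-2\right) = 5 \left(-2\right) = -10$)
$U = -69$ ($U = -4 - 65 = -69$)
$G = - \frac{5}{4}$ ($G = \frac{0 - 10}{8} = \frac{1}{8} \left(-10\right) = - \frac{5}{4} \approx -1.25$)
$R{\left(S \right)} = - 69 S$ ($R{\left(S \right)} = S \left(-69\right) = - 69 S$)
$R{\left(G \right)} - 198222 = \left(-69\right) \left(- \frac{5}{4}\right) - 198222 = \frac{345}{4} - 198222 = - \frac{792543}{4}$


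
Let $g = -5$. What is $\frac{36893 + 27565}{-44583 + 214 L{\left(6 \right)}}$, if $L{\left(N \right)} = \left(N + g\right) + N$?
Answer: $- \frac{64458}{43085} \approx -1.4961$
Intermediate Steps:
$L{\left(N \right)} = -5 + 2 N$ ($L{\left(N \right)} = \left(N - 5\right) + N = \left(-5 + N\right) + N = -5 + 2 N$)
$\frac{36893 + 27565}{-44583 + 214 L{\left(6 \right)}} = \frac{36893 + 27565}{-44583 + 214 \left(-5 + 2 \cdot 6\right)} = \frac{64458}{-44583 + 214 \left(-5 + 12\right)} = \frac{64458}{-44583 + 214 \cdot 7} = \frac{64458}{-44583 + 1498} = \frac{64458}{-43085} = 64458 \left(- \frac{1}{43085}\right) = - \frac{64458}{43085}$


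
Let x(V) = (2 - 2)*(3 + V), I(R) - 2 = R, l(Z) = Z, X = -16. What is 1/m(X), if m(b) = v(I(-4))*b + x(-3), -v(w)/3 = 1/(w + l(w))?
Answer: -1/12 ≈ -0.083333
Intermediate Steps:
I(R) = 2 + R
v(w) = -3/(2*w) (v(w) = -3/(w + w) = -3*1/(2*w) = -3/(2*w))
x(V) = 0 (x(V) = 0*(3 + V) = 0)
m(b) = 3*b/4 (m(b) = (-3/(2*(2 - 4)))*b + 0 = (-3/2/(-2))*b + 0 = (-3/2*(-½))*b + 0 = 3*b/4 + 0 = 3*b/4)
1/m(X) = 1/((¾)*(-16)) = 1/(-12) = -1/12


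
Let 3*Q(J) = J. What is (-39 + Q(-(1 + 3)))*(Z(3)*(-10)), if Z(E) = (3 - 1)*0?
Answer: 0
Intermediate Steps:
Q(J) = J/3
Z(E) = 0 (Z(E) = 2*0 = 0)
(-39 + Q(-(1 + 3)))*(Z(3)*(-10)) = (-39 + (-(1 + 3))/3)*(0*(-10)) = (-39 + (-1*4)/3)*0 = (-39 + (⅓)*(-4))*0 = (-39 - 4/3)*0 = -121/3*0 = 0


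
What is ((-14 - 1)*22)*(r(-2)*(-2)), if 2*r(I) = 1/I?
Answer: -165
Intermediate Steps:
r(I) = 1/(2*I)
((-14 - 1)*22)*(r(-2)*(-2)) = ((-14 - 1)*22)*(((½)/(-2))*(-2)) = (-15*22)*(((½)*(-½))*(-2)) = -(-165)*(-2)/2 = -330*½ = -165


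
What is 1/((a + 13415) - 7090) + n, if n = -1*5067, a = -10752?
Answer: -22431610/4427 ≈ -5067.0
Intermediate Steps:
n = -5067
1/((a + 13415) - 7090) + n = 1/((-10752 + 13415) - 7090) - 5067 = 1/(2663 - 7090) - 5067 = 1/(-4427) - 5067 = -1/4427 - 5067 = -22431610/4427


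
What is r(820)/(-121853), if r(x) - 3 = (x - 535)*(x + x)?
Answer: -467403/121853 ≈ -3.8358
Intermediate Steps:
r(x) = 3 + 2*x*(-535 + x) (r(x) = 3 + (x - 535)*(x + x) = 3 + (-535 + x)*(2*x) = 3 + 2*x*(-535 + x))
r(820)/(-121853) = (3 - 1070*820 + 2*820**2)/(-121853) = (3 - 877400 + 2*672400)*(-1/121853) = (3 - 877400 + 1344800)*(-1/121853) = 467403*(-1/121853) = -467403/121853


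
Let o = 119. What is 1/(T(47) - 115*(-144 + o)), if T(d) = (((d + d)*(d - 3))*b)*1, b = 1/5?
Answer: 5/18511 ≈ 0.00027011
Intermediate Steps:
b = ⅕ ≈ 0.20000
T(d) = 2*d*(-3 + d)/5 (T(d) = (((d + d)*(d - 3))*(⅕))*1 = (((2*d)*(-3 + d))*(⅕))*1 = ((2*d*(-3 + d))*(⅕))*1 = (2*d*(-3 + d)/5)*1 = 2*d*(-3 + d)/5)
1/(T(47) - 115*(-144 + o)) = 1/((⅖)*47*(-3 + 47) - 115*(-144 + 119)) = 1/((⅖)*47*44 - 115*(-25)) = 1/(4136/5 + 2875) = 1/(18511/5) = 5/18511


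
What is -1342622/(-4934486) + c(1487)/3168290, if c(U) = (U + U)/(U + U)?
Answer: 2126910395433/7816941324470 ≈ 0.27209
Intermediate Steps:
c(U) = 1 (c(U) = (2*U)/((2*U)) = (2*U)*(1/(2*U)) = 1)
-1342622/(-4934486) + c(1487)/3168290 = -1342622/(-4934486) + 1/3168290 = -1342622*(-1/4934486) + 1*(1/3168290) = 671311/2467243 + 1/3168290 = 2126910395433/7816941324470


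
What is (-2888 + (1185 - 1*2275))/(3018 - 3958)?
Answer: 1989/470 ≈ 4.2319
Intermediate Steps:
(-2888 + (1185 - 1*2275))/(3018 - 3958) = (-2888 + (1185 - 2275))/(-940) = (-2888 - 1090)*(-1/940) = -3978*(-1/940) = 1989/470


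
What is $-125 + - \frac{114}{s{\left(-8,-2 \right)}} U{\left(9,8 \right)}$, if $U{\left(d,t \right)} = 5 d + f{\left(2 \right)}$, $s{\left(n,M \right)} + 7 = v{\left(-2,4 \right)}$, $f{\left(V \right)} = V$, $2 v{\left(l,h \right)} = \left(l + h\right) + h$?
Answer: $\frac{2429}{2} \approx 1214.5$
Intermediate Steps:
$v{\left(l,h \right)} = h + \frac{l}{2}$ ($v{\left(l,h \right)} = \frac{\left(l + h\right) + h}{2} = \frac{\left(h + l\right) + h}{2} = \frac{l + 2 h}{2} = h + \frac{l}{2}$)
$s{\left(n,M \right)} = -4$ ($s{\left(n,M \right)} = -7 + \left(4 + \frac{1}{2} \left(-2\right)\right) = -7 + \left(4 - 1\right) = -7 + 3 = -4$)
$U{\left(d,t \right)} = 2 + 5 d$ ($U{\left(d,t \right)} = 5 d + 2 = 2 + 5 d$)
$-125 + - \frac{114}{s{\left(-8,-2 \right)}} U{\left(9,8 \right)} = -125 + - \frac{114}{-4} \left(2 + 5 \cdot 9\right) = -125 + \left(-114\right) \left(- \frac{1}{4}\right) \left(2 + 45\right) = -125 + \frac{57}{2} \cdot 47 = -125 + \frac{2679}{2} = \frac{2429}{2}$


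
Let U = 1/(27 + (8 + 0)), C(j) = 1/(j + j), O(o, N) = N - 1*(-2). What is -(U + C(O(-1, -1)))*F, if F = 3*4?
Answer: -222/35 ≈ -6.3429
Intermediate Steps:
O(o, N) = 2 + N (O(o, N) = N + 2 = 2 + N)
C(j) = 1/(2*j)
U = 1/35 (U = 1/(27 + 8) = 1/35 ≈ 0.028571)
F = 12
-(U + C(O(-1, -1)))*F = -(1/35 + 1/(2*(2 - 1)))*12 = -(1/35 + (½)/1)*12 = -(1/35 + (½)*1)*12 = -(1/35 + ½)*12 = -37*12/70 = -1*222/35 = -222/35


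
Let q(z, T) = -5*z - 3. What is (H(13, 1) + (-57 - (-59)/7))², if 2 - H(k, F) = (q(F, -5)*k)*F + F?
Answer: 156025/49 ≈ 3184.2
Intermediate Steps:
q(z, T) = -3 - 5*z
H(k, F) = 2 - F - F*k*(-3 - 5*F) (H(k, F) = 2 - (((-3 - 5*F)*k)*F + F) = 2 - ((k*(-3 - 5*F))*F + F) = 2 - (F*k*(-3 - 5*F) + F) = 2 - (F + F*k*(-3 - 5*F)) = 2 + (-F - F*k*(-3 - 5*F)) = 2 - F - F*k*(-3 - 5*F))
(H(13, 1) + (-57 - (-59)/7))² = ((2 - 1*1 + 1*13*(3 + 5*1)) + (-57 - (-59)/7))² = ((2 - 1 + 1*13*(3 + 5)) + (-57 - (-59)/7))² = ((2 - 1 + 1*13*8) + (-57 - 1*(-59/7)))² = ((2 - 1 + 104) + (-57 + 59/7))² = (105 - 340/7)² = (395/7)² = 156025/49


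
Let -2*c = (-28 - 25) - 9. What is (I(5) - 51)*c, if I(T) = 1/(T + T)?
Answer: -15779/10 ≈ -1577.9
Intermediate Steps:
c = 31 (c = -((-28 - 25) - 9)/2 = -(-53 - 9)/2 = -1/2*(-62) = 31)
I(T) = 1/(2*T)
(I(5) - 51)*c = ((1/2)/5 - 51)*31 = ((1/2)*(1/5) - 51)*31 = (1/10 - 51)*31 = -509/10*31 = -15779/10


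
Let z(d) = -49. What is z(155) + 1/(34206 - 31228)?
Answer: -145921/2978 ≈ -49.000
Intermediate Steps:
z(155) + 1/(34206 - 31228) = -49 + 1/(34206 - 31228) = -49 + 1/2978 = -145921/2978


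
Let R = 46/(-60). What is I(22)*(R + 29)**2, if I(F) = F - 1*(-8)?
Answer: 717409/30 ≈ 23914.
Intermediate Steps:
R = -23/30 (R = 46*(-1/60) = -23/30 ≈ -0.76667)
I(F) = 8 + F (I(F) = F + 8 = 8 + F)
I(22)*(R + 29)**2 = (8 + 22)*(-23/30 + 29)**2 = 30*(847/30)**2 = 30*(717409/900) = 717409/30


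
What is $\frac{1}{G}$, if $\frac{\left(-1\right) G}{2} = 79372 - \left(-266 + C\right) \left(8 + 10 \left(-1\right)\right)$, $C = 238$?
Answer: $- \frac{1}{158632} \approx -6.3039 \cdot 10^{-6}$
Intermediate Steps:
$G = -158632$ ($G = - 2 \left(79372 - \left(-266 + 238\right) \left(8 + 10 \left(-1\right)\right)\right) = - 2 \left(79372 - - 28 \left(8 - 10\right)\right) = - 2 \left(79372 - \left(-28\right) \left(-2\right)\right) = - 2 \left(79372 - 56\right) = \left(-2\right) 79316 = -158632$)
$\frac{1}{G} = \frac{1}{-158632} = - \frac{1}{158632}$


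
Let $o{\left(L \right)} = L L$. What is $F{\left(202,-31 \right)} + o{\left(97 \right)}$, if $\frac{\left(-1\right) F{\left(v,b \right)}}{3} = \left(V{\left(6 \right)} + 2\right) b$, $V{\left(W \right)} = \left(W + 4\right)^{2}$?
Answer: $18895$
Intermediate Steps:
$V{\left(W \right)} = \left(4 + W\right)^{2}$
$o{\left(L \right)} = L^{2}$
$F{\left(v,b \right)} = - 306 b$ ($F{\left(v,b \right)} = - 3 \left(\left(4 + 6\right)^{2} + 2\right) b = - 3 \left(10^{2} + 2\right) b = - 3 \left(100 + 2\right) b = - 3 \cdot 102 b = - 306 b$)
$F{\left(202,-31 \right)} + o{\left(97 \right)} = \left(-306\right) \left(-31\right) + 97^{2} = 9486 + 9409 = 18895$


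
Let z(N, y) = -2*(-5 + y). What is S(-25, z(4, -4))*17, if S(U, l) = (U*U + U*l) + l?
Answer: 3281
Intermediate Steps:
z(N, y) = 10 - 2*y
S(U, l) = l + U² + U*l (S(U, l) = (U² + U*l) + l = l + U² + U*l)
S(-25, z(4, -4))*17 = ((10 - 2*(-4)) + (-25)² - 25*(10 - 2*(-4)))*17 = ((10 + 8) + 625 - 25*(10 + 8))*17 = (18 + 625 - 25*18)*17 = (18 + 625 - 450)*17 = 193*17 = 3281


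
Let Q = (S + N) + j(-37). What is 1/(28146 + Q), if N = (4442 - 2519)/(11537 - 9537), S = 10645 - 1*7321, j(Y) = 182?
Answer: 2000/63305923 ≈ 3.1593e-5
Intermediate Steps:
S = 3324 (S = 10645 - 7321 = 3324)
N = 1923/2000 ≈ 0.96150
Q = 7013923/2000 (Q = (3324 + 1923/2000) + 182 = 6649923/2000 + 182 = 7013923/2000 ≈ 3507.0)
1/(28146 + Q) = 1/(28146 + 7013923/2000) = 1/(63305923/2000) = 2000/63305923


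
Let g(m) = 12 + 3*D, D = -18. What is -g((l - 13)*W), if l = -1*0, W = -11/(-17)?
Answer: 42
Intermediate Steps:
W = 11/17 (W = -11*(-1/17) = 11/17 ≈ 0.64706)
l = 0
g(m) = -42 (g(m) = 12 + 3*(-18) = 12 - 54 = -42)
-g((l - 13)*W) = -1*(-42) = 42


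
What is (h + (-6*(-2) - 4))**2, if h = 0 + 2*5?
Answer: 324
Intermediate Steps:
h = 10 (h = 0 + 10 = 10)
(h + (-6*(-2) - 4))**2 = (10 + (-6*(-2) - 4))**2 = (10 + (12 - 4))**2 = (10 + 8)**2 = 18**2 = 324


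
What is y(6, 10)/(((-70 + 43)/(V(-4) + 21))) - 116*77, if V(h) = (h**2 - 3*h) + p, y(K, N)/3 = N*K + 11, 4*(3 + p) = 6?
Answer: -167521/18 ≈ -9306.7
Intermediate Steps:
p = -3/2 (p = -3 + (1/4)*6 = -3 + 3/2 = -3/2 ≈ -1.5000)
y(K, N) = 33 + 3*K*N (y(K, N) = 3*(N*K + 11) = 3*(K*N + 11) = 3*(11 + K*N) = 33 + 3*K*N)
V(h) = -3/2 + h**2 - 3*h (V(h) = (h**2 - 3*h) - 3/2 = -3/2 + h**2 - 3*h)
y(6, 10)/(((-70 + 43)/(V(-4) + 21))) - 116*77 = (33 + 3*6*10)/(((-70 + 43)/((-3/2 + (-4)**2 - 3*(-4)) + 21))) - 116*77 = (33 + 180)/((-27/((-3/2 + 16 + 12) + 21))) - 8932 = 213/((-27/(53/2 + 21))) - 8932 = 213/((-27/95/2)) - 8932 = 213/((-27*2/95)) - 8932 = 213/(-54/95) - 8932 = 213*(-95/54) - 8932 = -6745/18 - 8932 = -167521/18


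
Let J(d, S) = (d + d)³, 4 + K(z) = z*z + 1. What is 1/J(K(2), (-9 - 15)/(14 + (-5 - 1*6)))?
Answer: ⅛ ≈ 0.12500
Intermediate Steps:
K(z) = -3 + z² (K(z) = -4 + (z*z + 1) = -4 + (z² + 1) = -4 + (1 + z²) = -3 + z²)
J(d, S) = 8*d³ (J(d, S) = (2*d)³ = 8*d³)
1/J(K(2), (-9 - 15)/(14 + (-5 - 1*6))) = 1/(8*(-3 + 2²)³) = 1/(8*(-3 + 4)³) = 1/(8*1³) = 1/(8*1) = 1/8 = ⅛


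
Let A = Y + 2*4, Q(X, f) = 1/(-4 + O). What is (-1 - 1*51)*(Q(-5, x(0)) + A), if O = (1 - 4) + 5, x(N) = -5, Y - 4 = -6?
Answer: -286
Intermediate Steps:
Y = -2 (Y = 4 - 6 = -2)
O = 2 (O = -3 + 5 = 2)
Q(X, f) = -1/2 (Q(X, f) = 1/(-4 + 2) = 1/(-2) = -1/2)
A = 6 (A = -2 + 2*4 = -2 + 8 = 6)
(-1 - 1*51)*(Q(-5, x(0)) + A) = (-1 - 1*51)*(-1/2 + 6) = (-1 - 51)*(11/2) = -52*11/2 = -286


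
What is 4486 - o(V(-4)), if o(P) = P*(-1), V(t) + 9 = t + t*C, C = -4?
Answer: 4489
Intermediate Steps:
V(t) = -9 - 3*t (V(t) = -9 + (t + t*(-4)) = -9 + (t - 4*t) = -9 - 3*t)
o(P) = -P
4486 - o(V(-4)) = 4486 - (-1)*(-9 - 3*(-4)) = 4486 - (-1)*(-9 + 12) = 4486 - (-1)*3 = 4486 - 1*(-3) = 4486 + 3 = 4489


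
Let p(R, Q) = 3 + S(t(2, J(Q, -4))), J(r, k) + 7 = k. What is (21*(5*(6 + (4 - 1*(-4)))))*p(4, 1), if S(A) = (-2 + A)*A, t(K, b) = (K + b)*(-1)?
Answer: 97020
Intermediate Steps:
J(r, k) = -7 + k
t(K, b) = -K - b
S(A) = A*(-2 + A)
p(R, Q) = 66 (p(R, Q) = 3 + (-1*2 - (-7 - 4))*(-2 + (-1*2 - (-7 - 4))) = 3 + (-2 - 1*(-11))*(-2 + (-2 - 1*(-11))) = 3 + (-2 + 11)*(-2 + (-2 + 11)) = 3 + 9*(-2 + 9) = 3 + 9*7 = 3 + 63 = 66)
(21*(5*(6 + (4 - 1*(-4)))))*p(4, 1) = (21*(5*(6 + (4 - 1*(-4)))))*66 = (21*(5*(6 + (4 + 4))))*66 = (21*(5*(6 + 8)))*66 = (21*(5*14))*66 = (21*70)*66 = 1470*66 = 97020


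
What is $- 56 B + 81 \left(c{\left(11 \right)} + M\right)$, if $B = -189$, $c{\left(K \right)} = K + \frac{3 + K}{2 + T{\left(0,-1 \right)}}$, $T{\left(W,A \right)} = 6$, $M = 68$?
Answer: $\frac{68499}{4} \approx 17125.0$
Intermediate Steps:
$c{\left(K \right)} = \frac{3}{8} + \frac{9 K}{8}$ ($c{\left(K \right)} = K + \frac{3 + K}{2 + 6} = K + \frac{3 + K}{8} = K + \left(3 + K\right) \frac{1}{8} = K + \left(\frac{3}{8} + \frac{K}{8}\right) = \frac{3}{8} + \frac{9 K}{8}$)
$- 56 B + 81 \left(c{\left(11 \right)} + M\right) = \left(-56\right) \left(-189\right) + 81 \left(\left(\frac{3}{8} + \frac{9}{8} \cdot 11\right) + 68\right) = 10584 + 81 \left(\left(\frac{3}{8} + \frac{99}{8}\right) + 68\right) = 10584 + 81 \left(\frac{51}{4} + 68\right) = 10584 + 81 \cdot \frac{323}{4} = 10584 + \frac{26163}{4} = \frac{68499}{4}$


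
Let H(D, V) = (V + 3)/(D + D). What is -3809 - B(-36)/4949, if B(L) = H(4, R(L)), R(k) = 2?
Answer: -150805933/39592 ≈ -3809.0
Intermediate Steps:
H(D, V) = (3 + V)/(2*D) (H(D, V) = (3 + V)/((2*D)) = (3 + V)*(1/(2*D)) = (3 + V)/(2*D))
B(L) = 5/8 (B(L) = (1/2)*(3 + 2)/4 = (1/2)*(1/4)*5 = 5/8)
-3809 - B(-36)/4949 = -3809 - 5/(8*4949) = -3809 - 1*5/39592 = -3809 - 5/39592 = -150805933/39592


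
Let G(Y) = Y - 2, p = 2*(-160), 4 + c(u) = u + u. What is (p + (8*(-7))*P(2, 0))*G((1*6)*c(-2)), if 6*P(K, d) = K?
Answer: 50800/3 ≈ 16933.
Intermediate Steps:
c(u) = -4 + 2*u (c(u) = -4 + (u + u) = -4 + 2*u)
P(K, d) = K/6
p = -320
G(Y) = -2 + Y
(p + (8*(-7))*P(2, 0))*G((1*6)*c(-2)) = (-320 + (8*(-7))*((⅙)*2))*(-2 + (1*6)*(-4 + 2*(-2))) = (-320 - 56*⅓)*(-2 + 6*(-4 - 4)) = (-320 - 56/3)*(-2 + 6*(-8)) = -1016*(-2 - 48)/3 = -1016/3*(-50) = 50800/3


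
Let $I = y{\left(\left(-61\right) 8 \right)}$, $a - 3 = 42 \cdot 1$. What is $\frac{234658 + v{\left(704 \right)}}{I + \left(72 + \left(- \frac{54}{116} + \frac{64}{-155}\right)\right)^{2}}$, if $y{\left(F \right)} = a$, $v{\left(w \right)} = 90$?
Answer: $\frac{18972356834800}{412447525189} \approx 45.999$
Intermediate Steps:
$a = 45$ ($a = 3 + 42 \cdot 1 = 3 + 42 = 45$)
$y{\left(F \right)} = 45$
$I = 45$
$\frac{234658 + v{\left(704 \right)}}{I + \left(72 + \left(- \frac{54}{116} + \frac{64}{-155}\right)\right)^{2}} = \frac{234658 + 90}{45 + \left(72 + \left(- \frac{54}{116} + \frac{64}{-155}\right)\right)^{2}} = \frac{234748}{45 + \left(72 + \left(\left(-54\right) \frac{1}{116} + 64 \left(- \frac{1}{155}\right)\right)\right)^{2}} = \frac{234748}{45 + \left(72 - \frac{7897}{8990}\right)^{2}} = \frac{234748}{45 + \left(\frac{639383}{8990}\right)^{2}} = \frac{234748}{45 + \frac{408810620689}{80820100}} = \frac{234748}{\frac{412447525189}{80820100}} = 234748 \cdot \frac{80820100}{412447525189} = \frac{18972356834800}{412447525189}$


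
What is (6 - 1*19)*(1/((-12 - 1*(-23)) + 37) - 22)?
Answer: 13715/48 ≈ 285.73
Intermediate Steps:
(6 - 1*19)*(1/((-12 - 1*(-23)) + 37) - 22) = (6 - 19)*(1/((-12 + 23) + 37) - 22) = -13*(1/(11 + 37) - 22) = -13*(1/48 - 22) = -13*(-1055/48) = 13715/48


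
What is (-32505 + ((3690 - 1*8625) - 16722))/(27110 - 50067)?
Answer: 54162/22957 ≈ 2.3593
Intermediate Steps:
(-32505 + ((3690 - 1*8625) - 16722))/(27110 - 50067) = (-32505 + ((3690 - 8625) - 16722))/(-22957) = (-32505 + (-4935 - 16722))*(-1/22957) = (-32505 - 21657)*(-1/22957) = -54162*(-1/22957) = 54162/22957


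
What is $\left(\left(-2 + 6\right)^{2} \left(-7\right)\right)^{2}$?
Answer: $12544$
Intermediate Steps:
$\left(\left(-2 + 6\right)^{2} \left(-7\right)\right)^{2} = \left(4^{2} \left(-7\right)\right)^{2} = \left(16 \left(-7\right)\right)^{2} = \left(-112\right)^{2} = 12544$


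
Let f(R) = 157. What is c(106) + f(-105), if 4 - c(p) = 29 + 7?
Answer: 125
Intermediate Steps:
c(p) = -32 (c(p) = 4 - (29 + 7) = 4 - 1*36 = 4 - 36 = -32)
c(106) + f(-105) = -32 + 157 = 125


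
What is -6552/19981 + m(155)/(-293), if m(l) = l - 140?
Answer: -170727/450341 ≈ -0.37911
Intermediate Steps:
m(l) = -140 + l
-6552/19981 + m(155)/(-293) = -6552/19981 + (-140 + 155)/(-293) = -6552*1/19981 + 15*(-1/293) = -504/1537 - 15/293 = -170727/450341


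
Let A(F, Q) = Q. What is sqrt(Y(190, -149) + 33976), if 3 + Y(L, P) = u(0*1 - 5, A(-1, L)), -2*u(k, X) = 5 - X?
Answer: sqrt(136262)/2 ≈ 184.57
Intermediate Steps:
u(k, X) = -5/2 + X/2 (u(k, X) = -(5 - X)/2 = -5/2 + X/2)
Y(L, P) = -11/2 + L/2 (Y(L, P) = -3 + (-5/2 + L/2) = -11/2 + L/2)
sqrt(Y(190, -149) + 33976) = sqrt((-11/2 + (1/2)*190) + 33976) = sqrt((-11/2 + 95) + 33976) = sqrt(179/2 + 33976) = sqrt(68131/2) = sqrt(136262)/2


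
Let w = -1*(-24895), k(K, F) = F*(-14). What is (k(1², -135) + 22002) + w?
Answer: 48787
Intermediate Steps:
k(K, F) = -14*F
w = 24895
(k(1², -135) + 22002) + w = (-14*(-135) + 22002) + 24895 = (1890 + 22002) + 24895 = 23892 + 24895 = 48787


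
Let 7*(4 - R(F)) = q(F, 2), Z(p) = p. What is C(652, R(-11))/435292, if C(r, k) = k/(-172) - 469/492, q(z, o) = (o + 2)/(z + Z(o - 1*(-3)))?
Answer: -3365/1499145648 ≈ -2.2446e-6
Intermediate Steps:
q(z, o) = (2 + o)/(3 + o + z) (q(z, o) = (o + 2)/(z + (o - 1*(-3))) = (2 + o)/(z + (o + 3)) = (2 + o)/(z + (3 + o)) = (2 + o)/(3 + o + z))
R(F) = 4 - 4/(7*(5 + F)) (R(F) = 4 - (2 + 2)/(7*(3 + 2 + F)) = 4 - 4/(7*(5 + F)))
C(r, k) = -469/492 - k/172 (C(r, k) = k*(-1/172) - 469*1/492 = -k/172 - 469/492 = -469/492 - k/172)
C(652, R(-11))/435292 = (-469/492 - (34 + 7*(-11))/(301*(5 - 11)))/435292 = (-469/492 - (34 - 77)/(301*(-6)))*(1/435292) = (-469/492 - (-1)*(-43)/(301*6))*(1/435292) = (-469/492 - 1/172*86/21)*(1/435292) = (-469/492 - 1/42)*(1/435292) = -3365/3444*1/435292 = -3365/1499145648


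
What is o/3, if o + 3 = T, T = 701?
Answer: 698/3 ≈ 232.67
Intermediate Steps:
o = 698 (o = -3 + 701 = 698)
o/3 = 698/3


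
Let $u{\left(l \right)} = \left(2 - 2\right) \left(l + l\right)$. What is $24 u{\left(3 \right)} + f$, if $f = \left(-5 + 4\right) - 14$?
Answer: $-15$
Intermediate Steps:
$f = -15$ ($f = -1 - 14 = -15$)
$u{\left(l \right)} = 0$ ($u{\left(l \right)} = 0 \cdot 2 l = 0$)
$24 u{\left(3 \right)} + f = 24 \cdot 0 - 15 = 0 - 15 = -15$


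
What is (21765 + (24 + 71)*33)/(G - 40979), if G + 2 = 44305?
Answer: 2075/277 ≈ 7.4910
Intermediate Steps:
G = 44303 (G = -2 + 44305 = 44303)
(21765 + (24 + 71)*33)/(G - 40979) = (21765 + (24 + 71)*33)/(44303 - 40979) = (21765 + 95*33)/3324 = (21765 + 3135)*(1/3324) = 24900*(1/3324) = 2075/277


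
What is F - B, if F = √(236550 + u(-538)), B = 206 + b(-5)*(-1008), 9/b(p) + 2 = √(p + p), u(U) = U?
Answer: -1502 + 2*√59003 - 648*I*√10 ≈ -1016.2 - 2049.2*I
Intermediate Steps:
b(p) = 9/(-2 + √2*√p) (b(p) = 9/(-2 + √(p + p)) = 9/(-2 + √(2*p)) = 9/(-2 + √2*√p))
B = 206 - 9072/(-2 + I*√10) (B = 206 + (9/(-2 + √2*√(-5)))*(-1008) = 206 + (9/(-2 + √2*(I*√5)))*(-1008) = 206 + (9/(-2 + I*√10))*(-1008) = 206 - 9072/(-2 + I*√10) ≈ 1502.0 + 2049.2*I)
F = 2*√59003 (F = √(236550 - 538) = √236012 = 2*√59003 ≈ 485.81)
F - B = 2*√59003 - (1502 + 648*I*√10) = 2*√59003 + (-1502 - 648*I*√10) = -1502 + 2*√59003 - 648*I*√10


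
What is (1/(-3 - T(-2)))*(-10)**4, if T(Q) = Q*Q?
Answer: -10000/7 ≈ -1428.6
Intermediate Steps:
T(Q) = Q**2
(1/(-3 - T(-2)))*(-10)**4 = (1/(-3 - 1*(-2)**2))*(-10)**4 = (1/(-3 - 1*4))*10000 = (1/(-3 - 4))*10000 = (1/(-7))*10000 = (1*(-1/7))*10000 = -1/7*10000 = -10000/7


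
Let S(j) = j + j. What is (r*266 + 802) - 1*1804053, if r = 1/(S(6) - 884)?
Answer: -786217569/436 ≈ -1.8033e+6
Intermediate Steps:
S(j) = 2*j
r = -1/872 (r = 1/(2*6 - 884) = 1/(12 - 884) = 1/(-872) = -1/872 ≈ -0.0011468)
(r*266 + 802) - 1*1804053 = (-1/872*266 + 802) - 1*1804053 = (-133/436 + 802) - 1804053 = 349539/436 - 1804053 = -786217569/436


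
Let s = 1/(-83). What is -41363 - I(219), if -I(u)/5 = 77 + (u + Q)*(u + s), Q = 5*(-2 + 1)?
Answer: 16047146/83 ≈ 1.9334e+5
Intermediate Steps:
s = -1/83 ≈ -0.012048
Q = -5 (Q = 5*(-1) = -5)
I(u) = -385 - 5*(-5 + u)*(-1/83 + u) (I(u) = -5*(77 + (u - 5)*(u - 1/83)) = -5*(77 + (-5 + u)*(-1/83 + u)) = -385 - 5*(-5 + u)*(-1/83 + u))
-41363 - I(219) = -41363 - (-31980/83 - 5*219² + (2080/83)*219) = -41363 - (-31980/83 - 5*47961 + 455520/83) = -41363 - (-31980/83 - 239805 + 455520/83) = -41363 - 1*(-19480275/83) = -41363 + 19480275/83 = 16047146/83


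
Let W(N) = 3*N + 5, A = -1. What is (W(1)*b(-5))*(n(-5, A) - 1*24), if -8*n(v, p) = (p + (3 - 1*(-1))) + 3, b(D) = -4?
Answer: 792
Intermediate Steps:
n(v, p) = -7/8 - p/8 (n(v, p) = -((p + (3 - 1*(-1))) + 3)/8 = -((p + (3 + 1)) + 3)/8 = -((p + 4) + 3)/8 = -((4 + p) + 3)/8 = -(7 + p)/8 = -7/8 - p/8)
W(N) = 5 + 3*N
(W(1)*b(-5))*(n(-5, A) - 1*24) = ((5 + 3*1)*(-4))*((-7/8 - ⅛*(-1)) - 1*24) = ((5 + 3)*(-4))*((-7/8 + ⅛) - 24) = (8*(-4))*(-¾ - 24) = -32*(-99/4) = 792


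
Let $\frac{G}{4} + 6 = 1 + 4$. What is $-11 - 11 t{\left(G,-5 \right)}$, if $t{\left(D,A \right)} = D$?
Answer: $33$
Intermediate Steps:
$G = -4$ ($G = -24 + 4 \left(1 + 4\right) = -24 + 4 \cdot 5 = -24 + 20 = -4$)
$-11 - 11 t{\left(G,-5 \right)} = -11 - -44 = -11 + 44 = 33$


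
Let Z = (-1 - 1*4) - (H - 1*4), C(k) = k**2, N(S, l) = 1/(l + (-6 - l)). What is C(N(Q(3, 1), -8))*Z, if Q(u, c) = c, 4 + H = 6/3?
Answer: 1/36 ≈ 0.027778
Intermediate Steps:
H = -2 (H = -4 + 6/3 = -4 + 6*(1/3) = -4 + 2 = -2)
N(S, l) = -1/6 (N(S, l) = 1/(-6) = -1/6)
Z = 1 (Z = (-1 - 1*4) - (-2 - 1*4) = (-1 - 4) - (-2 - 4) = -5 - 1*(-6) = -5 + 6 = 1)
C(N(Q(3, 1), -8))*Z = (-1/6)**2*1 = (1/36)*1 = 1/36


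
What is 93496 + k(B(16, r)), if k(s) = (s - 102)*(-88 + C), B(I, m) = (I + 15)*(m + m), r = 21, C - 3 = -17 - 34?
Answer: -69704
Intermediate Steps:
C = -48 (C = 3 + (-17 - 34) = 3 - 51 = -48)
B(I, m) = 2*m*(15 + I) (B(I, m) = (15 + I)*(2*m) = 2*m*(15 + I))
k(s) = 13872 - 136*s (k(s) = (s - 102)*(-88 - 48) = (-102 + s)*(-136) = 13872 - 136*s)
93496 + k(B(16, r)) = 93496 + (13872 - 272*21*(15 + 16)) = 93496 + (13872 - 272*21*31) = 93496 + (13872 - 136*1302) = 93496 + (13872 - 177072) = 93496 - 163200 = -69704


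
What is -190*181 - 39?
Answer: -34429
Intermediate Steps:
-190*181 - 39 = -34390 - 39 = -34429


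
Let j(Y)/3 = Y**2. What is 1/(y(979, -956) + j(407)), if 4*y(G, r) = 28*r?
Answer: 1/490255 ≈ 2.0398e-6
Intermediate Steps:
y(G, r) = 7*r (y(G, r) = (28*r)/4 = 7*r)
j(Y) = 3*Y**2
1/(y(979, -956) + j(407)) = 1/(7*(-956) + 3*407**2) = 1/(-6692 + 3*165649) = 1/(-6692 + 496947) = 1/490255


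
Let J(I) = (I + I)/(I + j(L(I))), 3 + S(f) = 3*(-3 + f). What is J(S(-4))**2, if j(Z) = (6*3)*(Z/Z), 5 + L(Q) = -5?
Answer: 64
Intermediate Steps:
L(Q) = -10 (L(Q) = -5 - 5 = -10)
S(f) = -12 + 3*f (S(f) = -3 + 3*(-3 + f) = -3 + (-9 + 3*f) = -12 + 3*f)
j(Z) = 18 (j(Z) = 18*1 = 18)
J(I) = 2*I/(18 + I) (J(I) = (I + I)/(I + 18) = (2*I)/(18 + I) = 2*I/(18 + I))
J(S(-4))**2 = (2*(-12 + 3*(-4))/(18 + (-12 + 3*(-4))))**2 = (2*(-12 - 12)/(18 + (-12 - 12)))**2 = (2*(-24)/(18 - 24))**2 = (2*(-24)/(-6))**2 = (2*(-24)*(-1/6))**2 = 8**2 = 64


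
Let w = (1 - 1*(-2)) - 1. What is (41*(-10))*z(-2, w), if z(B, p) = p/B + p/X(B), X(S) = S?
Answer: 820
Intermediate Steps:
w = 2 (w = (1 + 2) - 1 = 3 - 1 = 2)
z(B, p) = 2*p/B (z(B, p) = p/B + p/B = 2*p/B)
(41*(-10))*z(-2, w) = (41*(-10))*(2*2/(-2)) = -820*2*(-1)/2 = -410*(-2) = 820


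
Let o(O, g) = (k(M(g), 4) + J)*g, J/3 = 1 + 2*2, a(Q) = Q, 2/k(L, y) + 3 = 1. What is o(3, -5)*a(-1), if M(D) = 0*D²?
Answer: 70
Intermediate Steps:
M(D) = 0
k(L, y) = -1 (k(L, y) = 2/(-3 + 1) = 2/(-2) = 2*(-½) = -1)
J = 15 (J = 3*(1 + 2*2) = 3*(1 + 4) = 3*5 = 15)
o(O, g) = 14*g (o(O, g) = (-1 + 15)*g = 14*g)
o(3, -5)*a(-1) = (14*(-5))*(-1) = -70*(-1) = 70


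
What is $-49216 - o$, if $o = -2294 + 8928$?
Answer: $-55850$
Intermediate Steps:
$o = 6634$
$-49216 - o = -49216 - 6634 = -55850$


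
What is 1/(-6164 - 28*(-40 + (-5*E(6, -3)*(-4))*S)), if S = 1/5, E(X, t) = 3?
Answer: -1/5380 ≈ -0.00018587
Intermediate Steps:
S = ⅕ (S = 1*(⅕) = ⅕ ≈ 0.20000)
1/(-6164 - 28*(-40 + (-5*E(6, -3)*(-4))*S)) = 1/(-6164 - 28*(-40 + (-5*3*(-4))*(⅕))) = 1/(-6164 - 28*(-40 - 15*(-4)*(⅕))) = 1/(-6164 - 28*(-40 + 60*(⅕))) = 1/(-6164 - 28*(-40 + 12)) = 1/(-6164 - 28*(-28)) = 1/(-6164 + 784) = 1/(-5380) = -1/5380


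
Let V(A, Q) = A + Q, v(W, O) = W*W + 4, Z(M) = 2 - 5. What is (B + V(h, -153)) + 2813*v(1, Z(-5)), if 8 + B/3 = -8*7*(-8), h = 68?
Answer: 15300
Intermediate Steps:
Z(M) = -3
v(W, O) = 4 + W**2 (v(W, O) = W**2 + 4 = 4 + W**2)
B = 1320 (B = -24 + 3*(-8*7*(-8)) = -24 + 3*(-56*(-8)) = -24 + 3*448 = -24 + 1344 = 1320)
(B + V(h, -153)) + 2813*v(1, Z(-5)) = (1320 + (68 - 153)) + 2813*(4 + 1**2) = (1320 - 85) + 2813*(4 + 1) = 1235 + 2813*5 = 1235 + 14065 = 15300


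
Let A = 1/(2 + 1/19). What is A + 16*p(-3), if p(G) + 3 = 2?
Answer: -605/39 ≈ -15.513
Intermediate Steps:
p(G) = -1 (p(G) = -3 + 2 = -1)
A = 19/39 (A = 1/(2 + 1/19) = 1/(39/19) = 19/39 ≈ 0.48718)
A + 16*p(-3) = 19/39 + 16*(-1) = 19/39 - 16 = -605/39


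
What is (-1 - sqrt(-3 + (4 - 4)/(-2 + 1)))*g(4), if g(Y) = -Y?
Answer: 4 + 4*I*sqrt(3) ≈ 4.0 + 6.9282*I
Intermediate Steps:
(-1 - sqrt(-3 + (4 - 4)/(-2 + 1)))*g(4) = (-1 - sqrt(-3 + (4 - 4)/(-2 + 1)))*(-1*4) = (-1 - sqrt(-3 + 0/(-1)))*(-4) = (-1 - sqrt(-3 + 0*(-1)))*(-4) = (-1 - sqrt(-3 + 0))*(-4) = (-1 - sqrt(-3))*(-4) = (-1 - I*sqrt(3))*(-4) = 4 + 4*I*sqrt(3)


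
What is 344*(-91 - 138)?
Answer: -78776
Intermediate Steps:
344*(-91 - 138) = 344*(-229) = -78776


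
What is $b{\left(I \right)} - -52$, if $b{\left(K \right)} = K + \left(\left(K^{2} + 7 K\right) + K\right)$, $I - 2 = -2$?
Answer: $52$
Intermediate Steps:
$I = 0$ ($I = 2 - 2 = 0$)
$b{\left(K \right)} = K^{2} + 9 K$ ($b{\left(K \right)} = K + \left(K^{2} + 8 K\right) = K^{2} + 9 K$)
$b{\left(I \right)} - -52 = 0 \left(9 + 0\right) - -52 = 0 \cdot 9 + 52 = 0 + 52 = 52$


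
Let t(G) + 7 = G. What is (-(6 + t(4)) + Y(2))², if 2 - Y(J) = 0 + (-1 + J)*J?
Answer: 9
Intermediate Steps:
t(G) = -7 + G
Y(J) = 2 - J*(-1 + J) (Y(J) = 2 - (0 + (-1 + J)*J) = 2 - (0 + J*(-1 + J)) = 2 - J*(-1 + J))
(-(6 + t(4)) + Y(2))² = (-(6 + (-7 + 4)) + (2 + 2 - 1*2²))² = (-(6 - 3) + (2 + 2 - 1*4))² = (-1*3 + (2 + 2 - 4))² = (-3 + 0)² = (-3)² = 9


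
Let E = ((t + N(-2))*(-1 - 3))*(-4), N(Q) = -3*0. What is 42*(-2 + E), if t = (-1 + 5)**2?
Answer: 10668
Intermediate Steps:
N(Q) = 0
t = 16 (t = 4**2 = 16)
E = 256 (E = ((16 + 0)*(-1 - 3))*(-4) = (16*(-4))*(-4) = -64*(-4) = 256)
42*(-2 + E) = 42*(-2 + 256) = 42*254 = 10668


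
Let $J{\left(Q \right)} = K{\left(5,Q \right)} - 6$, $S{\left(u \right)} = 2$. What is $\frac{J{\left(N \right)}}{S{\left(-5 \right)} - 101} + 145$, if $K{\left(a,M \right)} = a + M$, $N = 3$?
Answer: $\frac{14353}{99} \approx 144.98$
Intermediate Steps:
$K{\left(a,M \right)} = M + a$
$J{\left(Q \right)} = -1 + Q$ ($J{\left(Q \right)} = \left(Q + 5\right) - 6 = \left(5 + Q\right) - 6 = -1 + Q$)
$\frac{J{\left(N \right)}}{S{\left(-5 \right)} - 101} + 145 = \frac{-1 + 3}{2 - 101} + 145 = \frac{2}{-99} + 145 = 2 \left(- \frac{1}{99}\right) + 145 = - \frac{2}{99} + 145 = \frac{14353}{99}$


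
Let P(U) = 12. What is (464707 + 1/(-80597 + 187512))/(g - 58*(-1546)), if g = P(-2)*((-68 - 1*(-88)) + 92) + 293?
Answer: 49684148906/9761874075 ≈ 5.0896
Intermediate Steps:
g = 1637 (g = 12*((-68 - 1*(-88)) + 92) + 293 = 12*((-68 + 88) + 92) + 293 = 12*(20 + 92) + 293 = 12*112 + 293 = 1344 + 293 = 1637)
(464707 + 1/(-80597 + 187512))/(g - 58*(-1546)) = (464707 + 1/(-80597 + 187512))/(1637 - 58*(-1546)) = (464707 + 1/106915)/(1637 + 89668) = (464707 + 1/106915)/91305 = (49684148906/106915)*(1/91305) = 49684148906/9761874075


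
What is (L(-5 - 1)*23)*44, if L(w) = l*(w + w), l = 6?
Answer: -72864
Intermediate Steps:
L(w) = 12*w (L(w) = 6*(w + w) = 6*(2*w) = 12*w)
(L(-5 - 1)*23)*44 = ((12*(-5 - 1))*23)*44 = ((12*(-6))*23)*44 = -72*23*44 = -1656*44 = -72864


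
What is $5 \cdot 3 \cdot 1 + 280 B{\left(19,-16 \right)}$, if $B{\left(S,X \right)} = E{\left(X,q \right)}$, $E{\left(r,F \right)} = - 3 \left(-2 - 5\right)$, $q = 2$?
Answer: $5895$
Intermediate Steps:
$E{\left(r,F \right)} = 21$ ($E{\left(r,F \right)} = \left(-3\right) \left(-7\right) = 21$)
$B{\left(S,X \right)} = 21$
$5 \cdot 3 \cdot 1 + 280 B{\left(19,-16 \right)} = 5 \cdot 3 \cdot 1 + 280 \cdot 21 = 15 \cdot 1 + 5880 = 15 + 5880 = 5895$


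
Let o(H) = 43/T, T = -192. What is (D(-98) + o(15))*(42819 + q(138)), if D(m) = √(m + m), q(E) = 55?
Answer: -921791/96 + 600236*I ≈ -9602.0 + 6.0024e+5*I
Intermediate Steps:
o(H) = -43/192 (o(H) = 43/(-192) = 43*(-1/192) = -43/192)
D(m) = √2*√m (D(m) = √(2*m) = √2*√m)
(D(-98) + o(15))*(42819 + q(138)) = (√2*√(-98) - 43/192)*(42819 + 55) = (√2*(7*I*√2) - 43/192)*42874 = (14*I - 43/192)*42874 = (-43/192 + 14*I)*42874 = -921791/96 + 600236*I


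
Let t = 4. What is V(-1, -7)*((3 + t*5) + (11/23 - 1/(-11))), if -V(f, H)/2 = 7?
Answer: -83482/253 ≈ -329.97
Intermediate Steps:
V(f, H) = -14 (V(f, H) = -2*7 = -14)
V(-1, -7)*((3 + t*5) + (11/23 - 1/(-11))) = -14*((3 + 4*5) + (11/23 - 1/(-11))) = -14*((3 + 20) + (11*(1/23) - 1*(-1/11))) = -14*(23 + (11/23 + 1/11)) = -14*(23 + 144/253) = -14*5963/253 = -83482/253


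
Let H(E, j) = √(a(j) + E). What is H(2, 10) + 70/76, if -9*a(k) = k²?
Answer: 35/38 + I*√82/3 ≈ 0.92105 + 3.0185*I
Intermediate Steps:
a(k) = -k²/9
H(E, j) = √(E - j²/9) (H(E, j) = √(-j²/9 + E) = √(E - j²/9))
H(2, 10) + 70/76 = √(-1*10² + 9*2)/3 + 70/76 = √(-1*100 + 18)/3 + (1/76)*70 = √(-100 + 18)/3 + 35/38 = √(-82)/3 + 35/38 = (I*√82)/3 + 35/38 = I*√82/3 + 35/38 = 35/38 + I*√82/3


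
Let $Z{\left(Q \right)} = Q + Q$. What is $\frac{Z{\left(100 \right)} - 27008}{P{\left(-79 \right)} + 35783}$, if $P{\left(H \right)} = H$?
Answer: $- \frac{3351}{4463} \approx -0.75084$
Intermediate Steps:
$Z{\left(Q \right)} = 2 Q$
$\frac{Z{\left(100 \right)} - 27008}{P{\left(-79 \right)} + 35783} = \frac{2 \cdot 100 - 27008}{-79 + 35783} = \frac{200 - 27008}{35704} = \left(-26808\right) \frac{1}{35704} = - \frac{3351}{4463}$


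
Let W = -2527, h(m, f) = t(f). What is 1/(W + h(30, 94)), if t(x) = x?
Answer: -1/2433 ≈ -0.00041102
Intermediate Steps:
h(m, f) = f
1/(W + h(30, 94)) = 1/(-2527 + 94) = 1/(-2433) = -1/2433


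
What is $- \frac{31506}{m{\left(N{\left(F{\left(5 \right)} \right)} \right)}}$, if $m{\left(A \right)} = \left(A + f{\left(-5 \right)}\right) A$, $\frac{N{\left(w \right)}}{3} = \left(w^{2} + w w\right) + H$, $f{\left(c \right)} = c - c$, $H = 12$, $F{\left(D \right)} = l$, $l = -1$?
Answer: $- \frac{5251}{294} \approx -17.861$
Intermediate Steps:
$F{\left(D \right)} = -1$
$f{\left(c \right)} = 0$
$N{\left(w \right)} = 36 + 6 w^{2}$ ($N{\left(w \right)} = 3 \left(\left(w^{2} + w w\right) + 12\right) = 3 \left(\left(w^{2} + w^{2}\right) + 12\right) = 3 \left(2 w^{2} + 12\right) = 3 \left(12 + 2 w^{2}\right) = 36 + 6 w^{2}$)
$m{\left(A \right)} = A^{2}$ ($m{\left(A \right)} = \left(A + 0\right) A = A A = A^{2}$)
$- \frac{31506}{m{\left(N{\left(F{\left(5 \right)} \right)} \right)}} = - \frac{31506}{\left(36 + 6 \left(-1\right)^{2}\right)^{2}} = - \frac{31506}{\left(36 + 6 \cdot 1\right)^{2}} = - \frac{31506}{\left(36 + 6\right)^{2}} = - \frac{31506}{42^{2}} = - \frac{31506}{1764} = \left(-31506\right) \frac{1}{1764} = - \frac{5251}{294}$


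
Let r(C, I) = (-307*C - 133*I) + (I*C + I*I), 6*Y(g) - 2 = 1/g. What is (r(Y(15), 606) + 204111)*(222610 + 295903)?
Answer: 22906182358327/90 ≈ 2.5451e+11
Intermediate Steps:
Y(g) = ⅓ + 1/(6*g)
r(C, I) = I² - 307*C - 133*I + C*I (r(C, I) = (-307*C - 133*I) + (C*I + I²) = (-307*C - 133*I) + (I² + C*I) = I² - 307*C - 133*I + C*I)
(r(Y(15), 606) + 204111)*(222610 + 295903) = ((606² - 307*(1 + 2*15)/(6*15) - 133*606 + ((⅙)*(1 + 2*15)/15)*606) + 204111)*(222610 + 295903) = ((367236 - 307*(1 + 30)/(6*15) - 80598 + ((⅙)*(1/15)*(1 + 30))*606) + 204111)*518513 = ((367236 - 307*31/(6*15) - 80598 + ((⅙)*(1/15)*31)*606) + 204111)*518513 = ((367236 - 307*31/90 - 80598 + (31/90)*606) + 204111)*518513 = ((367236 - 9517/90 - 80598 + 3131/15) + 204111)*518513 = (25806689/90 + 204111)*518513 = (44176679/90)*518513 = 22906182358327/90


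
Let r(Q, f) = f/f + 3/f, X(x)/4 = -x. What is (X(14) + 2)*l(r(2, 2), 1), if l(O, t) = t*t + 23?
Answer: -1296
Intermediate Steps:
X(x) = -4*x (X(x) = 4*(-x) = -4*x)
r(Q, f) = 1 + 3/f
l(O, t) = 23 + t² (l(O, t) = t² + 23 = 23 + t²)
(X(14) + 2)*l(r(2, 2), 1) = (-4*14 + 2)*(23 + 1²) = (-56 + 2)*(23 + 1) = -54*24 = -1296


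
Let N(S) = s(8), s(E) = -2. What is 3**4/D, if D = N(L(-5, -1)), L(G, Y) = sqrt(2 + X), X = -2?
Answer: -81/2 ≈ -40.500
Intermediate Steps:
L(G, Y) = 0 (L(G, Y) = sqrt(2 - 2) = sqrt(0) = 0)
N(S) = -2
D = -2
3**4/D = 3**4/(-2) = 81*(-1/2) = -81/2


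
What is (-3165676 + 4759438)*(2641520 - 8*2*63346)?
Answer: 2594619035808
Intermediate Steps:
(-3165676 + 4759438)*(2641520 - 8*2*63346) = 1593762*(2641520 - 16*63346) = 1593762*(2641520 - 1013536) = 1593762*1627984 = 2594619035808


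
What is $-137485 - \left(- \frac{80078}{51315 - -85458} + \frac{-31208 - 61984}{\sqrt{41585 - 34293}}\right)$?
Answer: $- \frac{18804155827}{136773} + \frac{46596 \sqrt{1823}}{1823} \approx -1.3639 \cdot 10^{5}$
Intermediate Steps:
$-137485 - \left(- \frac{80078}{51315 - -85458} + \frac{-31208 - 61984}{\sqrt{41585 - 34293}}\right) = -137485 - \left(- \frac{80078}{51315 + 85458} - \frac{93192}{\sqrt{7292}}\right) = -137485 - \left(- \frac{80078}{136773} - \frac{93192}{2 \sqrt{1823}}\right) = -137485 - \left(\left(-80078\right) \frac{1}{136773} - 93192 \frac{\sqrt{1823}}{3646}\right) = -137485 - \left(- \frac{80078}{136773} - \frac{46596 \sqrt{1823}}{1823}\right) = -137485 + \left(\frac{80078}{136773} + \frac{46596 \sqrt{1823}}{1823}\right) = - \frac{18804155827}{136773} + \frac{46596 \sqrt{1823}}{1823}$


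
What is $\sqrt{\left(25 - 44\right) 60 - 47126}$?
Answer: $i \sqrt{48266} \approx 219.7 i$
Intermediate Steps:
$\sqrt{\left(25 - 44\right) 60 - 47126} = \sqrt{\left(-19\right) 60 - 47126} = \sqrt{-1140 - 47126} = \sqrt{-48266} = i \sqrt{48266}$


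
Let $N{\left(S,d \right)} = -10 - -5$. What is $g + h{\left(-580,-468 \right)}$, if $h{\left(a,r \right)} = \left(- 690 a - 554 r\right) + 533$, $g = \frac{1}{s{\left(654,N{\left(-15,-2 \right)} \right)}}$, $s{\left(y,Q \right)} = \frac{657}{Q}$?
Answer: $\frac{433623280}{657} \approx 6.6001 \cdot 10^{5}$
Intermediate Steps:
$N{\left(S,d \right)} = -5$ ($N{\left(S,d \right)} = -10 + 5 = -5$)
$g = - \frac{5}{657}$ ($g = \frac{1}{657 \frac{1}{-5}} = \frac{1}{657 \left(- \frac{1}{5}\right)} = \frac{1}{- \frac{657}{5}} = - \frac{5}{657} \approx -0.0076104$)
$h{\left(a,r \right)} = 533 - 690 a - 554 r$
$g + h{\left(-580,-468 \right)} = - \frac{5}{657} - -660005 = - \frac{5}{657} + \left(533 + 400200 + 259272\right) = - \frac{5}{657} + 660005 = \frac{433623280}{657}$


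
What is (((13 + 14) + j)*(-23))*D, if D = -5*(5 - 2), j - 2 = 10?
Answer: 13455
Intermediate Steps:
j = 12 (j = 2 + 10 = 12)
D = -15 (D = -5*3 = -15)
(((13 + 14) + j)*(-23))*D = (((13 + 14) + 12)*(-23))*(-15) = ((27 + 12)*(-23))*(-15) = (39*(-23))*(-15) = -897*(-15) = 13455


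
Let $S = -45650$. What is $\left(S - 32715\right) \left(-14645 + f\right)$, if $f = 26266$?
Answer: $-910679665$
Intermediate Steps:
$\left(S - 32715\right) \left(-14645 + f\right) = \left(-45650 - 32715\right) \left(-14645 + 26266\right) = \left(-78365\right) 11621 = -910679665$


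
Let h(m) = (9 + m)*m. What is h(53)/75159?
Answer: 3286/75159 ≈ 0.043721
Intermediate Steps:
h(m) = m*(9 + m)
h(53)/75159 = (53*(9 + 53))/75159 = (53*62)*(1/75159) = 3286*(1/75159) = 3286/75159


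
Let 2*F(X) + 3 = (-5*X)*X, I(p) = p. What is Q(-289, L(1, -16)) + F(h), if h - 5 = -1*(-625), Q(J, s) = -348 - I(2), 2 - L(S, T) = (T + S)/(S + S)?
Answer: -1985203/2 ≈ -9.9260e+5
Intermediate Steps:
L(S, T) = 2 - (S + T)/(2*S) (L(S, T) = 2 - (T + S)/(S + S) = 2 - (S + T)/(2*S))
Q(J, s) = -350 (Q(J, s) = -348 - 1*2 = -348 - 2 = -350)
h = 630 (h = 5 - 1*(-625) = 5 + 625 = 630)
F(X) = -3/2 - 5*X²/2 (F(X) = -3/2 + ((-5*X)*X)/2 = -3/2 + (-5*X²)/2 = -3/2 - 5*X²/2)
Q(-289, L(1, -16)) + F(h) = -350 + (-3/2 - 5/2*630²) = -350 + (-3/2 - 5/2*396900) = -350 + (-3/2 - 992250) = -350 - 1984503/2 = -1985203/2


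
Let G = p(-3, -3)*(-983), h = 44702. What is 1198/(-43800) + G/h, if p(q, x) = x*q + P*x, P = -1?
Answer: -142554449/489486900 ≈ -0.29123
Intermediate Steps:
p(q, x) = -x + q*x (p(q, x) = x*q - x = q*x - x = -x + q*x)
G = -11796 (G = -3*(-1 - 3)*(-983) = -3*(-4)*(-983) = 12*(-983) = -11796)
1198/(-43800) + G/h = 1198/(-43800) - 11796/44702 = 1198*(-1/43800) - 11796*1/44702 = -599/21900 - 5898/22351 = -142554449/489486900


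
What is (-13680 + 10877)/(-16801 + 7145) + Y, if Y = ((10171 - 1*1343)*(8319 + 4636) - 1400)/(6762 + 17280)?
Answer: 184063185461/38691592 ≈ 4757.2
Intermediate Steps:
Y = 19060890/4007 (Y = ((10171 - 1343)*12955 - 1400)/24042 = (8828*12955 - 1400)*(1/24042) = (114366740 - 1400)*(1/24042) = 114365340*(1/24042) = 19060890/4007 ≈ 4756.9)
(-13680 + 10877)/(-16801 + 7145) + Y = (-13680 + 10877)/(-16801 + 7145) + 19060890/4007 = -2803/(-9656) + 19060890/4007 = -2803*(-1/9656) + 19060890/4007 = 2803/9656 + 19060890/4007 = 184063185461/38691592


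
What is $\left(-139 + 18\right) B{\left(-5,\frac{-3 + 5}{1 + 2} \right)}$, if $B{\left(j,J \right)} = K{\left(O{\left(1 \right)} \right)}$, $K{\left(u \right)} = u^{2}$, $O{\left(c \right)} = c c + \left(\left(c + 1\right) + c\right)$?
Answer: $-1936$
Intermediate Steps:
$O{\left(c \right)} = 1 + c^{2} + 2 c$ ($O{\left(c \right)} = c^{2} + \left(\left(1 + c\right) + c\right) = c^{2} + \left(1 + 2 c\right) = 1 + c^{2} + 2 c$)
$B{\left(j,J \right)} = 16$ ($B{\left(j,J \right)} = \left(1 + 1^{2} + 2 \cdot 1\right)^{2} = \left(1 + 1 + 2\right)^{2} = 4^{2} = 16$)
$\left(-139 + 18\right) B{\left(-5,\frac{-3 + 5}{1 + 2} \right)} = \left(-139 + 18\right) 16 = \left(-121\right) 16 = -1936$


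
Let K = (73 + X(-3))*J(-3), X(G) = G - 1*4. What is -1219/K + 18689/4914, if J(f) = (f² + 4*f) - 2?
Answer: 1013128/135135 ≈ 7.4972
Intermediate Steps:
J(f) = -2 + f² + 4*f
X(G) = -4 + G (X(G) = G - 4 = -4 + G)
K = -330 (K = (73 + (-4 - 3))*(-2 + (-3)² + 4*(-3)) = (73 - 7)*(-2 + 9 - 12) = 66*(-5) = -330)
-1219/K + 18689/4914 = -1219/(-330) + 18689/4914 = -1219*(-1/330) + 18689*(1/4914) = 1219/330 + 18689/4914 = 1013128/135135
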